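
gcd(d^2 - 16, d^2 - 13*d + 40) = 1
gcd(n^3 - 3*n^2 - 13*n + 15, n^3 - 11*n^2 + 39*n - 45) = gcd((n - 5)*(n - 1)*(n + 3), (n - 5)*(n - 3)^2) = n - 5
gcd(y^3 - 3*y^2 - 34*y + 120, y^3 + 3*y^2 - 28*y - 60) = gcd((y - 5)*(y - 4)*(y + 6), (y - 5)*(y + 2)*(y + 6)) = y^2 + y - 30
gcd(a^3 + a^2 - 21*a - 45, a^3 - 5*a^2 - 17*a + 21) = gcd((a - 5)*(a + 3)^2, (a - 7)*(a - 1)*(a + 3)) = a + 3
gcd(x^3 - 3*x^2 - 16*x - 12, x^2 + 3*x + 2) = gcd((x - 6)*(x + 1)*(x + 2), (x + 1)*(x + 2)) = x^2 + 3*x + 2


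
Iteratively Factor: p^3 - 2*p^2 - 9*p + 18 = (p - 3)*(p^2 + p - 6) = (p - 3)*(p + 3)*(p - 2)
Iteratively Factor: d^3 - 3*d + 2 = (d - 1)*(d^2 + d - 2) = (d - 1)^2*(d + 2)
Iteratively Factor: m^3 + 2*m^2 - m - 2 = (m - 1)*(m^2 + 3*m + 2) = (m - 1)*(m + 1)*(m + 2)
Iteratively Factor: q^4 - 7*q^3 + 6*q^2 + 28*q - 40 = (q + 2)*(q^3 - 9*q^2 + 24*q - 20) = (q - 5)*(q + 2)*(q^2 - 4*q + 4) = (q - 5)*(q - 2)*(q + 2)*(q - 2)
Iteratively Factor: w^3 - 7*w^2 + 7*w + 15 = (w - 5)*(w^2 - 2*w - 3) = (w - 5)*(w - 3)*(w + 1)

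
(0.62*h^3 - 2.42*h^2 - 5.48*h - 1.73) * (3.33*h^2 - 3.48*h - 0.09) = 2.0646*h^5 - 10.2162*h^4 - 9.8826*h^3 + 13.5273*h^2 + 6.5136*h + 0.1557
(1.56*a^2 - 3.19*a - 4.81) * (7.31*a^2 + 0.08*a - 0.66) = 11.4036*a^4 - 23.1941*a^3 - 36.4459*a^2 + 1.7206*a + 3.1746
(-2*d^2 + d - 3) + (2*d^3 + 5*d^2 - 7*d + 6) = 2*d^3 + 3*d^2 - 6*d + 3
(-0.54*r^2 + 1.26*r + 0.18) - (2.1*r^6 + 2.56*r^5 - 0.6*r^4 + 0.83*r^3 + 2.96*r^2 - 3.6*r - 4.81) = -2.1*r^6 - 2.56*r^5 + 0.6*r^4 - 0.83*r^3 - 3.5*r^2 + 4.86*r + 4.99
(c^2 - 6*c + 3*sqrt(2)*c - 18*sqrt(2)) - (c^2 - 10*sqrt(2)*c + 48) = -6*c + 13*sqrt(2)*c - 48 - 18*sqrt(2)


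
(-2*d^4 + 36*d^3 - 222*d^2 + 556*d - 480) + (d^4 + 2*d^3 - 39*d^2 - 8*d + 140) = -d^4 + 38*d^3 - 261*d^2 + 548*d - 340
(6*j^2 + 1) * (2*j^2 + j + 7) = 12*j^4 + 6*j^3 + 44*j^2 + j + 7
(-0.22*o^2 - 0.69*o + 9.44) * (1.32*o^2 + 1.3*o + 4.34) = -0.2904*o^4 - 1.1968*o^3 + 10.609*o^2 + 9.2774*o + 40.9696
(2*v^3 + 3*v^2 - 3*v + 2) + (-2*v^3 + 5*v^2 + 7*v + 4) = 8*v^2 + 4*v + 6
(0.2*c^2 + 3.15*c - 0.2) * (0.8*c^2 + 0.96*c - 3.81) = 0.16*c^4 + 2.712*c^3 + 2.102*c^2 - 12.1935*c + 0.762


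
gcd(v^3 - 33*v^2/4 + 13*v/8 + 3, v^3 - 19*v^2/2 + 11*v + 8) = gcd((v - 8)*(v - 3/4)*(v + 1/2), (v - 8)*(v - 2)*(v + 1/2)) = v^2 - 15*v/2 - 4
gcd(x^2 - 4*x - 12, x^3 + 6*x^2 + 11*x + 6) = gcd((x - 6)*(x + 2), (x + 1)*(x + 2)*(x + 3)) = x + 2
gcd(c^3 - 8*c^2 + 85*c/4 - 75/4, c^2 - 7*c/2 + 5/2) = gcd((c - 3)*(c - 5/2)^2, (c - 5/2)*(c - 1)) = c - 5/2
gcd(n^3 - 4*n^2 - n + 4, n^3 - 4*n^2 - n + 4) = n^3 - 4*n^2 - n + 4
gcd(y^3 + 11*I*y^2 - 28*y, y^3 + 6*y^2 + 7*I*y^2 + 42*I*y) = y^2 + 7*I*y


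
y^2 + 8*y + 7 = (y + 1)*(y + 7)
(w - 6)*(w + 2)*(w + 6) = w^3 + 2*w^2 - 36*w - 72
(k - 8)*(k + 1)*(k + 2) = k^3 - 5*k^2 - 22*k - 16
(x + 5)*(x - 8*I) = x^2 + 5*x - 8*I*x - 40*I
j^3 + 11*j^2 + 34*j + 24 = (j + 1)*(j + 4)*(j + 6)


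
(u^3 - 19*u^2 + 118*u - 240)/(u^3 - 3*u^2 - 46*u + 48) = (u^2 - 11*u + 30)/(u^2 + 5*u - 6)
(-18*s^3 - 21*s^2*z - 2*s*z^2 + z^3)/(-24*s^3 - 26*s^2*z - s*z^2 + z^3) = (3*s + z)/(4*s + z)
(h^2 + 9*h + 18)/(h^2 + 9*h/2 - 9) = 2*(h + 3)/(2*h - 3)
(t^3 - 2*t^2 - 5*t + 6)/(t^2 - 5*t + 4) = (t^2 - t - 6)/(t - 4)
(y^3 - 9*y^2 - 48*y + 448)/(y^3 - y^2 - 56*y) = (y - 8)/y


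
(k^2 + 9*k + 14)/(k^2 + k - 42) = (k + 2)/(k - 6)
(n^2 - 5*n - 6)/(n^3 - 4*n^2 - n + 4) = (n - 6)/(n^2 - 5*n + 4)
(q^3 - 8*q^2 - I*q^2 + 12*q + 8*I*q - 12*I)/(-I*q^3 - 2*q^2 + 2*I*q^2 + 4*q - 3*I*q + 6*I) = (I*q^2 + q*(1 - 6*I) - 6)/(q^2 - 2*I*q + 3)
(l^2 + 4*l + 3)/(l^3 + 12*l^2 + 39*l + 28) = (l + 3)/(l^2 + 11*l + 28)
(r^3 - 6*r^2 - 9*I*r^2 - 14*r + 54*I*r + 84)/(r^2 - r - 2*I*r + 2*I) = (r^2 - r*(6 + 7*I) + 42*I)/(r - 1)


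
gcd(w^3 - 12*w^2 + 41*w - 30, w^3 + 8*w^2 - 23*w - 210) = w - 5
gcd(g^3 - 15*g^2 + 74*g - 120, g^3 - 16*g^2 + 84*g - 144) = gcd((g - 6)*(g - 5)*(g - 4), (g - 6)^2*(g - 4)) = g^2 - 10*g + 24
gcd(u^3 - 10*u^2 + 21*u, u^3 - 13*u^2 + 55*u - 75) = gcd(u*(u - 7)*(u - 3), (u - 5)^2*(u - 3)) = u - 3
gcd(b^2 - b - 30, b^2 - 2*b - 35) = b + 5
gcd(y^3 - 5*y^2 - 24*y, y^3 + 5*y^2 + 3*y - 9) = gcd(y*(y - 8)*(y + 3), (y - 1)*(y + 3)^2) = y + 3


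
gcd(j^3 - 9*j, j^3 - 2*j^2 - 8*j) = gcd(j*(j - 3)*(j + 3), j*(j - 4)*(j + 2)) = j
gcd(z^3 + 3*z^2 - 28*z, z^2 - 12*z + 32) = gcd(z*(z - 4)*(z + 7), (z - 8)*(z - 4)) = z - 4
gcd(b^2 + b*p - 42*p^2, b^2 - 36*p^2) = -b + 6*p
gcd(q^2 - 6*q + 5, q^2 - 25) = q - 5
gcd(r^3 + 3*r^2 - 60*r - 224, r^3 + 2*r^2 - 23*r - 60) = r + 4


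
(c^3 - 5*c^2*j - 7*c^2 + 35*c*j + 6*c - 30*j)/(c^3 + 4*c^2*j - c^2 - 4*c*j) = (c^2 - 5*c*j - 6*c + 30*j)/(c*(c + 4*j))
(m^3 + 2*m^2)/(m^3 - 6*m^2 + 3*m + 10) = m^2*(m + 2)/(m^3 - 6*m^2 + 3*m + 10)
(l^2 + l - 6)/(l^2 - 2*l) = (l + 3)/l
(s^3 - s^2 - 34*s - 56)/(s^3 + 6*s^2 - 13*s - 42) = (s^2 - 3*s - 28)/(s^2 + 4*s - 21)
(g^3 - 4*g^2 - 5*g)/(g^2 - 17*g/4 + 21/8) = 8*g*(g^2 - 4*g - 5)/(8*g^2 - 34*g + 21)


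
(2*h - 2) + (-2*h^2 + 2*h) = -2*h^2 + 4*h - 2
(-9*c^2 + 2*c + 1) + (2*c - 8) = -9*c^2 + 4*c - 7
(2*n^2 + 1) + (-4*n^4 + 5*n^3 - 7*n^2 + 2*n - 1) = -4*n^4 + 5*n^3 - 5*n^2 + 2*n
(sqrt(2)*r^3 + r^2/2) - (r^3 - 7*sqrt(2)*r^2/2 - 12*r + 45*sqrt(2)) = -r^3 + sqrt(2)*r^3 + r^2/2 + 7*sqrt(2)*r^2/2 + 12*r - 45*sqrt(2)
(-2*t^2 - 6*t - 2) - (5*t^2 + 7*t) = -7*t^2 - 13*t - 2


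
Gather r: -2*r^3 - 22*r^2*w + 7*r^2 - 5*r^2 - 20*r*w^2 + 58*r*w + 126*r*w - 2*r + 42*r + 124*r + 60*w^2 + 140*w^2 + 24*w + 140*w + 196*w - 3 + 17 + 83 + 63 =-2*r^3 + r^2*(2 - 22*w) + r*(-20*w^2 + 184*w + 164) + 200*w^2 + 360*w + 160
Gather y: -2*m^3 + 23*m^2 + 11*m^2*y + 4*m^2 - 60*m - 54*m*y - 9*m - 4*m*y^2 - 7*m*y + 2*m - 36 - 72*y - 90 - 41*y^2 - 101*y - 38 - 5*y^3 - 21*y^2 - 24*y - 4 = -2*m^3 + 27*m^2 - 67*m - 5*y^3 + y^2*(-4*m - 62) + y*(11*m^2 - 61*m - 197) - 168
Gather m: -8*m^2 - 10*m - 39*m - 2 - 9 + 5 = -8*m^2 - 49*m - 6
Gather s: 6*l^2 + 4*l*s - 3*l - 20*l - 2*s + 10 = 6*l^2 - 23*l + s*(4*l - 2) + 10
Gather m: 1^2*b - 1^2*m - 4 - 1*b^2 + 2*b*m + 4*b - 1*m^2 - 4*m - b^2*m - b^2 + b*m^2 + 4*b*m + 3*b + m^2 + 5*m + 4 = -2*b^2 + b*m^2 + 8*b + m*(-b^2 + 6*b)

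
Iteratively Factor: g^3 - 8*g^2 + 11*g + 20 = (g - 5)*(g^2 - 3*g - 4) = (g - 5)*(g + 1)*(g - 4)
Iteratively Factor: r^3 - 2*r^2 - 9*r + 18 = (r - 3)*(r^2 + r - 6) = (r - 3)*(r - 2)*(r + 3)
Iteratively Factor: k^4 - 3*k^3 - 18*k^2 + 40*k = (k - 2)*(k^3 - k^2 - 20*k) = (k - 2)*(k + 4)*(k^2 - 5*k) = k*(k - 2)*(k + 4)*(k - 5)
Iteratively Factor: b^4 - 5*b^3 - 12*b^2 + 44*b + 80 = (b + 2)*(b^3 - 7*b^2 + 2*b + 40) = (b - 4)*(b + 2)*(b^2 - 3*b - 10) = (b - 4)*(b + 2)^2*(b - 5)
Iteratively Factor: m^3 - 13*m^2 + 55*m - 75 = (m - 5)*(m^2 - 8*m + 15) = (m - 5)^2*(m - 3)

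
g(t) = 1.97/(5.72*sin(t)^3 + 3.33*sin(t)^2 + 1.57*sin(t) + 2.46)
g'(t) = 1.97*(-17.16*sin(t)^2*cos(t) - 6.66*sin(t)*cos(t) - 1.57*cos(t))/(5.72*sin(t)^3 + 3.33*sin(t)^2 + 1.57*sin(t) + 2.46)^2 = (-13.1202*sin(t) + 16.9026*cos(2*t) - 19.9955)*cos(t)/(5.72*sin(t)^3 + 3.33*sin(t)^2 + 1.57*sin(t) + 2.46)^2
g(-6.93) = 1.34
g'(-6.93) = -2.75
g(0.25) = 0.63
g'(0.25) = -0.83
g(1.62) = 0.15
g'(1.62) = 0.01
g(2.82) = 0.57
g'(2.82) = 0.84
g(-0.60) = 1.23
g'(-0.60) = -2.07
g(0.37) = 0.53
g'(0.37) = -0.82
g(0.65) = 0.33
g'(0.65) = -0.54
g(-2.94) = 0.88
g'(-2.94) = 0.36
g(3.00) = 0.71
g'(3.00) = 0.73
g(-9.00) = 1.00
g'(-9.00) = 0.80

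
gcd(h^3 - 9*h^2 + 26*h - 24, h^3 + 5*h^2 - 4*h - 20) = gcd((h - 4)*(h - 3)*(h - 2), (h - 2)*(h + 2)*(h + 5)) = h - 2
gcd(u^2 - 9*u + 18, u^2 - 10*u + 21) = u - 3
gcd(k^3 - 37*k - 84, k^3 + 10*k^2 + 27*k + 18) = k + 3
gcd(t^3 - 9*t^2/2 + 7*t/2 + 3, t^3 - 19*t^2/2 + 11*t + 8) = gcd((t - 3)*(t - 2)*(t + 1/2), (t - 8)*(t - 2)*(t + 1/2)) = t^2 - 3*t/2 - 1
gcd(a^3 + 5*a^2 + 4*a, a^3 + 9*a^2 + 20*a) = a^2 + 4*a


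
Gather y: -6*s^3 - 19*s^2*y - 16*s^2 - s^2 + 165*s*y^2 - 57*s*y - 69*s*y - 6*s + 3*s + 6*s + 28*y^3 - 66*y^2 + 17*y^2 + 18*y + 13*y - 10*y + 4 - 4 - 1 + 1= -6*s^3 - 17*s^2 + 3*s + 28*y^3 + y^2*(165*s - 49) + y*(-19*s^2 - 126*s + 21)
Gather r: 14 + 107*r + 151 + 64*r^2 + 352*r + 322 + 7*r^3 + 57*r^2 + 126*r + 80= 7*r^3 + 121*r^2 + 585*r + 567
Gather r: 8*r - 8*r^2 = -8*r^2 + 8*r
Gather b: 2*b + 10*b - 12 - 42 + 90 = 12*b + 36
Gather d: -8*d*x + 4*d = d*(4 - 8*x)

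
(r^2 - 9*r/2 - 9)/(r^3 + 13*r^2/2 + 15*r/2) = (r - 6)/(r*(r + 5))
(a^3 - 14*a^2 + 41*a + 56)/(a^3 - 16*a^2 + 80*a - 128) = (a^2 - 6*a - 7)/(a^2 - 8*a + 16)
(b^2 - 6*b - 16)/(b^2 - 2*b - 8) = (b - 8)/(b - 4)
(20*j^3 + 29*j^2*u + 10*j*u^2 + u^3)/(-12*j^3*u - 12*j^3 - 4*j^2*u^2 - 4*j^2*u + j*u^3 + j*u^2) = (20*j^3 + 29*j^2*u + 10*j*u^2 + u^3)/(j*(-12*j^2*u - 12*j^2 - 4*j*u^2 - 4*j*u + u^3 + u^2))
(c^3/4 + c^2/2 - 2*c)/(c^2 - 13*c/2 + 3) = c*(c^2 + 2*c - 8)/(2*(2*c^2 - 13*c + 6))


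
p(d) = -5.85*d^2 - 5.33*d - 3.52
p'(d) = -11.7*d - 5.33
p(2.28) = -46.08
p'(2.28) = -32.01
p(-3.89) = -71.31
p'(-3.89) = 40.18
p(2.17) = -42.63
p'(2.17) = -30.72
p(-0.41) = -2.32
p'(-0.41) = -0.53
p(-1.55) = -9.31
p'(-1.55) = 12.80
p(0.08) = -3.98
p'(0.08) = -6.27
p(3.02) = -72.97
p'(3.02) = -40.66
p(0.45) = -7.10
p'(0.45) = -10.60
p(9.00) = -525.34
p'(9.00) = -110.63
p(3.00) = -72.16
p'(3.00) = -40.43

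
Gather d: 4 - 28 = -24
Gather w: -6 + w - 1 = w - 7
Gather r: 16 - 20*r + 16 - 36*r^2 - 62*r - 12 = -36*r^2 - 82*r + 20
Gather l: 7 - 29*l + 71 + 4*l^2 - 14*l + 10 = 4*l^2 - 43*l + 88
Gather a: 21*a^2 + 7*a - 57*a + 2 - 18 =21*a^2 - 50*a - 16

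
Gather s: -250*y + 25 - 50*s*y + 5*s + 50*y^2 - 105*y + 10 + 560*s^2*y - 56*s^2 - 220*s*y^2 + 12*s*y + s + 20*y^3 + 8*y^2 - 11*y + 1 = s^2*(560*y - 56) + s*(-220*y^2 - 38*y + 6) + 20*y^3 + 58*y^2 - 366*y + 36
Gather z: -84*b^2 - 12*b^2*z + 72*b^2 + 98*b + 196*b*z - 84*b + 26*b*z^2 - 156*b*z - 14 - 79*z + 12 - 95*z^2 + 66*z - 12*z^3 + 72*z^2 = -12*b^2 + 14*b - 12*z^3 + z^2*(26*b - 23) + z*(-12*b^2 + 40*b - 13) - 2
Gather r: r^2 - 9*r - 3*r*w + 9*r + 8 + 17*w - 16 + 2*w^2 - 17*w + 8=r^2 - 3*r*w + 2*w^2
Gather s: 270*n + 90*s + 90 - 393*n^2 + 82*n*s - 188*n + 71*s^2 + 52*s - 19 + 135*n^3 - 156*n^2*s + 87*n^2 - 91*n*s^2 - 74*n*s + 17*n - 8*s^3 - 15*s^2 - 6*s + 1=135*n^3 - 306*n^2 + 99*n - 8*s^3 + s^2*(56 - 91*n) + s*(-156*n^2 + 8*n + 136) + 72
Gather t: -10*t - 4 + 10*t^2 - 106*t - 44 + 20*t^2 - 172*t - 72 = 30*t^2 - 288*t - 120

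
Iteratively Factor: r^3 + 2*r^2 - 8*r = (r - 2)*(r^2 + 4*r) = (r - 2)*(r + 4)*(r)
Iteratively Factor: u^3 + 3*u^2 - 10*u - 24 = (u + 4)*(u^2 - u - 6) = (u + 2)*(u + 4)*(u - 3)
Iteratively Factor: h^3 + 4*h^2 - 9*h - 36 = (h - 3)*(h^2 + 7*h + 12) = (h - 3)*(h + 3)*(h + 4)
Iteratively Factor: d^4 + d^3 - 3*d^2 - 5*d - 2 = (d - 2)*(d^3 + 3*d^2 + 3*d + 1) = (d - 2)*(d + 1)*(d^2 + 2*d + 1) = (d - 2)*(d + 1)^2*(d + 1)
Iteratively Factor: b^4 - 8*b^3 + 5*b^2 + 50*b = (b - 5)*(b^3 - 3*b^2 - 10*b) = (b - 5)^2*(b^2 + 2*b) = (b - 5)^2*(b + 2)*(b)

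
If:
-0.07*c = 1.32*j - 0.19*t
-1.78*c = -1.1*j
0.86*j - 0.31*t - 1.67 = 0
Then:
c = -0.76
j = -1.22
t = -8.78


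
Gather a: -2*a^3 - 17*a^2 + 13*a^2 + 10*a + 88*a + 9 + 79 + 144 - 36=-2*a^3 - 4*a^2 + 98*a + 196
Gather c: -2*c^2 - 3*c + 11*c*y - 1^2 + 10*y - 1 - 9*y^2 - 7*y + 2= -2*c^2 + c*(11*y - 3) - 9*y^2 + 3*y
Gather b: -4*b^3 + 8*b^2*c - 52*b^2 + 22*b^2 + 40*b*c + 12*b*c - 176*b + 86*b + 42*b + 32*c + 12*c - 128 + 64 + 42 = -4*b^3 + b^2*(8*c - 30) + b*(52*c - 48) + 44*c - 22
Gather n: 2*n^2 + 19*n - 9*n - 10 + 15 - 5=2*n^2 + 10*n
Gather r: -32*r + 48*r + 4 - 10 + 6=16*r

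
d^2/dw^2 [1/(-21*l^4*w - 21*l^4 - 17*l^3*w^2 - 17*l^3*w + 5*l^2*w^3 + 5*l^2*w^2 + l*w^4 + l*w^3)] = 2*((17*l^2 - 15*l*w - 5*l - 6*w^2 - 3*w)*(21*l^3*w + 21*l^3 + 17*l^2*w^2 + 17*l^2*w - 5*l*w^3 - 5*l*w^2 - w^4 - w^3) - (-21*l^3 - 34*l^2*w - 17*l^2 + 15*l*w^2 + 10*l*w + 4*w^3 + 3*w^2)^2)/(l*(21*l^3*w + 21*l^3 + 17*l^2*w^2 + 17*l^2*w - 5*l*w^3 - 5*l*w^2 - w^4 - w^3)^3)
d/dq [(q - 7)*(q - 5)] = 2*q - 12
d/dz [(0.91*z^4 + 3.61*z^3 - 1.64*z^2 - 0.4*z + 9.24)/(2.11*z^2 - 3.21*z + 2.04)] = (3.8402*z^5 - 1.1462*z^4 - 15.7506*z^3 + 28.2016*z^2 - 45.684*z + 28.8444)/(4.4521*z^4 - 13.5462*z^3 + 18.9129*z^2 - 13.0968*z + 4.1616)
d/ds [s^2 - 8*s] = 2*s - 8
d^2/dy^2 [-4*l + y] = 0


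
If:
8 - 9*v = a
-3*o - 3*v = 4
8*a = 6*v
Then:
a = 8/13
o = -28/13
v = 32/39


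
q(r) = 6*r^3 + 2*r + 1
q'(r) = 18*r^2 + 2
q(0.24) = 1.56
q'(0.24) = 3.04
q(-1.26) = -13.52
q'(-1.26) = 30.58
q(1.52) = 25.11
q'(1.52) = 43.59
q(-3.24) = -209.55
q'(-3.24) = 190.96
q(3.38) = 239.45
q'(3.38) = 207.64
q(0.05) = 1.10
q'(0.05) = 2.04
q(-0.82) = -3.95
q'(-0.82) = 14.10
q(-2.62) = -112.15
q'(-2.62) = 125.56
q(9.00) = 4393.00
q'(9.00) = 1460.00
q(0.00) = 1.00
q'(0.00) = 2.00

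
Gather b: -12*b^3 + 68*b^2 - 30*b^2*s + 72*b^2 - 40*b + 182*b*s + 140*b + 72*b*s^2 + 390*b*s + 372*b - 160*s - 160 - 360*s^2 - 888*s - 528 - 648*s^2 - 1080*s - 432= -12*b^3 + b^2*(140 - 30*s) + b*(72*s^2 + 572*s + 472) - 1008*s^2 - 2128*s - 1120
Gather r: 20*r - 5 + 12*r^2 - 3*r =12*r^2 + 17*r - 5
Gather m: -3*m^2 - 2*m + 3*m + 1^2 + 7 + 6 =-3*m^2 + m + 14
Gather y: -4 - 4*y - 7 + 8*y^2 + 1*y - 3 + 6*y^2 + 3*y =14*y^2 - 14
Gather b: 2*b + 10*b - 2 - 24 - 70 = 12*b - 96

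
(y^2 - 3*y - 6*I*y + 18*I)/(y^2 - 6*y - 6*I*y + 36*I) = (y - 3)/(y - 6)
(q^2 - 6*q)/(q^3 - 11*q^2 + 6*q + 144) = q/(q^2 - 5*q - 24)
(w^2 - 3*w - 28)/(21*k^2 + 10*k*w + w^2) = (w^2 - 3*w - 28)/(21*k^2 + 10*k*w + w^2)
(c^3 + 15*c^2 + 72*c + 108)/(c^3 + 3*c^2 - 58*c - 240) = (c^2 + 9*c + 18)/(c^2 - 3*c - 40)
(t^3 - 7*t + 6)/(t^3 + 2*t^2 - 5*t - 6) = (t - 1)/(t + 1)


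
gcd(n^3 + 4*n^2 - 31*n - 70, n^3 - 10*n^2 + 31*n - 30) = n - 5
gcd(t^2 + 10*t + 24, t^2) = 1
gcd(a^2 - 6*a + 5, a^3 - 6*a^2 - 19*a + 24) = a - 1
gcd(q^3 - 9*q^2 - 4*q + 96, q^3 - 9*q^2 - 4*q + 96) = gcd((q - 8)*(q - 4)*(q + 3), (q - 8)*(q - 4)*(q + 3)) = q^3 - 9*q^2 - 4*q + 96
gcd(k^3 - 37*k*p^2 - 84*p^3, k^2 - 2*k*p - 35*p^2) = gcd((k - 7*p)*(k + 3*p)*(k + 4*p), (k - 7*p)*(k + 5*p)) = -k + 7*p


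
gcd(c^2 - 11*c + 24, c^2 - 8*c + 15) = c - 3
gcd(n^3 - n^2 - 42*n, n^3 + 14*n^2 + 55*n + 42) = n + 6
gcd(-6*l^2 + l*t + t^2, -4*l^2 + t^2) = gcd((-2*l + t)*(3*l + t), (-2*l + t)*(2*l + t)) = -2*l + t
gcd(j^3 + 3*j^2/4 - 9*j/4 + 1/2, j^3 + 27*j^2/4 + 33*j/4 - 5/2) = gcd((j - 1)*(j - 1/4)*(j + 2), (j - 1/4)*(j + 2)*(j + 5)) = j^2 + 7*j/4 - 1/2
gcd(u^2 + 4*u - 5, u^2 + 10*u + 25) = u + 5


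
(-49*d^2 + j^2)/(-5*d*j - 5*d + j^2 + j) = (49*d^2 - j^2)/(5*d*j + 5*d - j^2 - j)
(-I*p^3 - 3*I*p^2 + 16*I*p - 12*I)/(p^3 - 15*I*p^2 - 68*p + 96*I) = I*(-p^3 - 3*p^2 + 16*p - 12)/(p^3 - 15*I*p^2 - 68*p + 96*I)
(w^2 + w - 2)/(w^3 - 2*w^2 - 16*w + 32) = (w^2 + w - 2)/(w^3 - 2*w^2 - 16*w + 32)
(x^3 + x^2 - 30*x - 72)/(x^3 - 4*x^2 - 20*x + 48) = (x + 3)/(x - 2)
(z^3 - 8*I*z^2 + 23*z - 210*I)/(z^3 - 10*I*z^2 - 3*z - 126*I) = (z + 5*I)/(z + 3*I)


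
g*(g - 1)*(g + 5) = g^3 + 4*g^2 - 5*g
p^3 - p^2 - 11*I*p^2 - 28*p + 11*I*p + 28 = (p - 1)*(p - 7*I)*(p - 4*I)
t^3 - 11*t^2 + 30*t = t*(t - 6)*(t - 5)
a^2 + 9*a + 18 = (a + 3)*(a + 6)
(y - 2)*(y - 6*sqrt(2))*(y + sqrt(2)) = y^3 - 5*sqrt(2)*y^2 - 2*y^2 - 12*y + 10*sqrt(2)*y + 24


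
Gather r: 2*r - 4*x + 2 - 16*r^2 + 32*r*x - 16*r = -16*r^2 + r*(32*x - 14) - 4*x + 2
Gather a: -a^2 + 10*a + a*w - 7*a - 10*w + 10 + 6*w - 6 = -a^2 + a*(w + 3) - 4*w + 4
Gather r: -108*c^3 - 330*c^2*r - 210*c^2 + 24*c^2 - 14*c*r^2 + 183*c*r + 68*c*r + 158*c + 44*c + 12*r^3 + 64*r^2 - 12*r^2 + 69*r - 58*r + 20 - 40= -108*c^3 - 186*c^2 + 202*c + 12*r^3 + r^2*(52 - 14*c) + r*(-330*c^2 + 251*c + 11) - 20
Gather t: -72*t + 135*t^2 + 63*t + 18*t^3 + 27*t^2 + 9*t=18*t^3 + 162*t^2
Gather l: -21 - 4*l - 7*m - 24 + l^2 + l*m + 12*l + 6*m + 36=l^2 + l*(m + 8) - m - 9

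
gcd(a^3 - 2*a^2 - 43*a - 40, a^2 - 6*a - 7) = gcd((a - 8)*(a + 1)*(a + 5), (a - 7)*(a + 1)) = a + 1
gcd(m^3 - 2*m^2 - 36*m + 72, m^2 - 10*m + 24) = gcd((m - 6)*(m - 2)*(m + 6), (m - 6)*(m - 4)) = m - 6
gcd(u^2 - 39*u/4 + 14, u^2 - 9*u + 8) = u - 8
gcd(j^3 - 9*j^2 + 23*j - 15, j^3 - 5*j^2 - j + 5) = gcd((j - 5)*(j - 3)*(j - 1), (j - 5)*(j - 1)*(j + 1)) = j^2 - 6*j + 5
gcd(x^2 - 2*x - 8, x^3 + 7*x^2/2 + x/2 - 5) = x + 2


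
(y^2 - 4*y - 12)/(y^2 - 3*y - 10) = (y - 6)/(y - 5)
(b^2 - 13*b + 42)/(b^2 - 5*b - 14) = (b - 6)/(b + 2)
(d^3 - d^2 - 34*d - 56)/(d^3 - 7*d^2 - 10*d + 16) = (d^2 - 3*d - 28)/(d^2 - 9*d + 8)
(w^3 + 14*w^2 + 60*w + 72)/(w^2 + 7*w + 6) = (w^2 + 8*w + 12)/(w + 1)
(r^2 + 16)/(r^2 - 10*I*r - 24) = (r + 4*I)/(r - 6*I)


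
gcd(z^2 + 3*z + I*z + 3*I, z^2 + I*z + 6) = 1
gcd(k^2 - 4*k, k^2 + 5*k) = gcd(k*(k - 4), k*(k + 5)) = k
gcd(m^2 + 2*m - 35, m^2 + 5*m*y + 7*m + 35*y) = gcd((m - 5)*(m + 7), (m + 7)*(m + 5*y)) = m + 7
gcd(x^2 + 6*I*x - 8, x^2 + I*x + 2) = x + 2*I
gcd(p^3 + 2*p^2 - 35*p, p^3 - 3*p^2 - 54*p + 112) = p + 7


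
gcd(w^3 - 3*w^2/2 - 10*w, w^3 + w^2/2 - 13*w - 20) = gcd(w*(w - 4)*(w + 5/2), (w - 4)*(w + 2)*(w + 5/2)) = w^2 - 3*w/2 - 10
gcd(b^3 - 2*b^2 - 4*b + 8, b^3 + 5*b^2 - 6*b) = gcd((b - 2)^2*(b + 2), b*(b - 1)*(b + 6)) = 1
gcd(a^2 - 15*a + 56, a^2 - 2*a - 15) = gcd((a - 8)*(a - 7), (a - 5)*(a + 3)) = 1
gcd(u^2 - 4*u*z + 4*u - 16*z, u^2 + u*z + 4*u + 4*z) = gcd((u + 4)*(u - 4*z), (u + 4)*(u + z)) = u + 4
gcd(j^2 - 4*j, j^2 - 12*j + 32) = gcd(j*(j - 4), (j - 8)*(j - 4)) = j - 4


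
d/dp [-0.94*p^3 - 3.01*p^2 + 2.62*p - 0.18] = -2.82*p^2 - 6.02*p + 2.62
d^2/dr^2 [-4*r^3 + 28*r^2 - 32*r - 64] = 56 - 24*r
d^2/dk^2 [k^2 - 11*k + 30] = 2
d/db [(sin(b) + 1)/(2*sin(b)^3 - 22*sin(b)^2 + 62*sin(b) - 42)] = (-sin(b)^3 + 4*sin(b)^2 + 11*sin(b) - 26)*cos(b)/((sin(b) - 7)^2*(sin(b) - 3)^2*(sin(b) - 1)^2)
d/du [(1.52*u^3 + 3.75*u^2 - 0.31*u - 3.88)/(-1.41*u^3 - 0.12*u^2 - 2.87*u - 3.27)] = (-8.88178419700125e-16*u^5 + 5.1051*u^4 - 9.599*u^3 - 42.1233*u^2 - 25.4562*u - 10.1219)/(1.9881*u^6 + 0.3384*u^5 + 8.1078*u^4 + 9.9102*u^3 + 9.0217*u^2 + 18.7698*u + 10.6929)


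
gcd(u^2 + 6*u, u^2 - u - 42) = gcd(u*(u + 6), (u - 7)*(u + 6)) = u + 6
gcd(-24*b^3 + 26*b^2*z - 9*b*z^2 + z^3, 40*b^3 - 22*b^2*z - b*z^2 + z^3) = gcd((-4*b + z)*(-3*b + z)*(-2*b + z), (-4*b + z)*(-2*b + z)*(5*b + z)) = 8*b^2 - 6*b*z + z^2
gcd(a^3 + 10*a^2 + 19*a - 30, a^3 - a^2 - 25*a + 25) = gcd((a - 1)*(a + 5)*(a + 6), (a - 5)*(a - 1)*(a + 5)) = a^2 + 4*a - 5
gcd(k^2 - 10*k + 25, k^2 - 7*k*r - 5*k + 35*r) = k - 5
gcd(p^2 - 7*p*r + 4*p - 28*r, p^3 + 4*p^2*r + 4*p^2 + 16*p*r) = p + 4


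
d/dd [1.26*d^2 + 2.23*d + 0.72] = 2.52*d + 2.23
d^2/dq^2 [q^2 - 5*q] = 2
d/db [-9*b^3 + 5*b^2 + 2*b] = -27*b^2 + 10*b + 2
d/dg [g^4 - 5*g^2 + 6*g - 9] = 4*g^3 - 10*g + 6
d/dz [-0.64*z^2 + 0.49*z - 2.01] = 0.49 - 1.28*z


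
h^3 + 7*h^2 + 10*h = h*(h + 2)*(h + 5)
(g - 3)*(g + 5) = g^2 + 2*g - 15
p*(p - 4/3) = p^2 - 4*p/3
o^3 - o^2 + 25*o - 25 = (o - 1)*(o - 5*I)*(o + 5*I)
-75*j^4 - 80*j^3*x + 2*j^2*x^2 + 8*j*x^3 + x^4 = (-3*j + x)*(j + x)*(5*j + x)^2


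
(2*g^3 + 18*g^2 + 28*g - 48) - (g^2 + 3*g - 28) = 2*g^3 + 17*g^2 + 25*g - 20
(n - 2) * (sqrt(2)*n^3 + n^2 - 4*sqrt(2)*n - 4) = sqrt(2)*n^4 - 2*sqrt(2)*n^3 + n^3 - 4*sqrt(2)*n^2 - 2*n^2 - 4*n + 8*sqrt(2)*n + 8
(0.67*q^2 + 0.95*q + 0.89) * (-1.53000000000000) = -1.0251*q^2 - 1.4535*q - 1.3617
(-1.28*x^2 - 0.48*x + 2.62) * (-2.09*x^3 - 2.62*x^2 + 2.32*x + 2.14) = 2.6752*x^5 + 4.3568*x^4 - 7.1878*x^3 - 10.7172*x^2 + 5.0512*x + 5.6068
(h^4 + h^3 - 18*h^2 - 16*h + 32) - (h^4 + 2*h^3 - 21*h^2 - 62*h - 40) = -h^3 + 3*h^2 + 46*h + 72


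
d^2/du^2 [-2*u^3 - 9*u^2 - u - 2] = -12*u - 18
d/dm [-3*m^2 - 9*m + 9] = -6*m - 9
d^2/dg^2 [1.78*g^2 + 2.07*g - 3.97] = 3.56000000000000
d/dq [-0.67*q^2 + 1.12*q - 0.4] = 1.12 - 1.34*q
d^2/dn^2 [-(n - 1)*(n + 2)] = -2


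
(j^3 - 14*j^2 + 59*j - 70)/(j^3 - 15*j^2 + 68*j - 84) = (j - 5)/(j - 6)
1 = 1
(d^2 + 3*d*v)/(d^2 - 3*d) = (d + 3*v)/(d - 3)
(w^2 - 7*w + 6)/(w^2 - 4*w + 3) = (w - 6)/(w - 3)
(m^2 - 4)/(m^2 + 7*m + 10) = (m - 2)/(m + 5)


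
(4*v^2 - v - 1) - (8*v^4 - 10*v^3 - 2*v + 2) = -8*v^4 + 10*v^3 + 4*v^2 + v - 3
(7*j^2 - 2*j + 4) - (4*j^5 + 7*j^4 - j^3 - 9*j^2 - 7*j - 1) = -4*j^5 - 7*j^4 + j^3 + 16*j^2 + 5*j + 5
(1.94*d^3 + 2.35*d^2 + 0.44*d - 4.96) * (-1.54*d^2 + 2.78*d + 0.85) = -2.9876*d^5 + 1.7742*d^4 + 7.5044*d^3 + 10.8591*d^2 - 13.4148*d - 4.216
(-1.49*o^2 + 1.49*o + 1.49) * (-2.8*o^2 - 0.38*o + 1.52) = 4.172*o^4 - 3.6058*o^3 - 7.003*o^2 + 1.6986*o + 2.2648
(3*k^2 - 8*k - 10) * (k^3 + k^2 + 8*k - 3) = 3*k^5 - 5*k^4 + 6*k^3 - 83*k^2 - 56*k + 30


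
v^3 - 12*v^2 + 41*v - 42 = (v - 7)*(v - 3)*(v - 2)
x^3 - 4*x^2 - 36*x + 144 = (x - 6)*(x - 4)*(x + 6)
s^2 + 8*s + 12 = (s + 2)*(s + 6)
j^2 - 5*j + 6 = (j - 3)*(j - 2)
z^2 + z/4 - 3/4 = (z - 3/4)*(z + 1)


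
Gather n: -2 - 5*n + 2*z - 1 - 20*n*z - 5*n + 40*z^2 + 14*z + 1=n*(-20*z - 10) + 40*z^2 + 16*z - 2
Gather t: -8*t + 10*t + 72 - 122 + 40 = 2*t - 10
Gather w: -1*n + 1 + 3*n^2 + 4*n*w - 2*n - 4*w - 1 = 3*n^2 - 3*n + w*(4*n - 4)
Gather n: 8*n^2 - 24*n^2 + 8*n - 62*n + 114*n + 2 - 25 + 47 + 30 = -16*n^2 + 60*n + 54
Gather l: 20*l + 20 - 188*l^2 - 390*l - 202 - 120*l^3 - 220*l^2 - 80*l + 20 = -120*l^3 - 408*l^2 - 450*l - 162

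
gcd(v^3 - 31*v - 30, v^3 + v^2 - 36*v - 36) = v^2 - 5*v - 6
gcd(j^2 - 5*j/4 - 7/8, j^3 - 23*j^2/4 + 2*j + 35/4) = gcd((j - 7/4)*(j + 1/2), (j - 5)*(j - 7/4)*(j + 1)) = j - 7/4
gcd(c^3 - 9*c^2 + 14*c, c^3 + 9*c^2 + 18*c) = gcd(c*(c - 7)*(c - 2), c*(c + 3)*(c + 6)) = c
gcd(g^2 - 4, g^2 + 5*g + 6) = g + 2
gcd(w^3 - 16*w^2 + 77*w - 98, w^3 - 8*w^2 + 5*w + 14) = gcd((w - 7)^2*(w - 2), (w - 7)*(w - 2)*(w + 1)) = w^2 - 9*w + 14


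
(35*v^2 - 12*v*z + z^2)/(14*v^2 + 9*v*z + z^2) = (35*v^2 - 12*v*z + z^2)/(14*v^2 + 9*v*z + z^2)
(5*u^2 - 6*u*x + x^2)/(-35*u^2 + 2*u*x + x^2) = (-u + x)/(7*u + x)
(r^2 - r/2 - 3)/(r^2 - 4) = (r + 3/2)/(r + 2)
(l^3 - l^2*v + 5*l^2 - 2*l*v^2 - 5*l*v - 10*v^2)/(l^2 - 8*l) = (l^3 - l^2*v + 5*l^2 - 2*l*v^2 - 5*l*v - 10*v^2)/(l*(l - 8))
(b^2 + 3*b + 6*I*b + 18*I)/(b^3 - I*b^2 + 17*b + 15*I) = (b^2 + b*(3 + 6*I) + 18*I)/(b^3 - I*b^2 + 17*b + 15*I)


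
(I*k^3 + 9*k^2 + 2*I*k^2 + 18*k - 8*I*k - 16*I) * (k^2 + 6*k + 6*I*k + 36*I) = I*k^5 + 3*k^4 + 8*I*k^4 + 24*k^3 + 58*I*k^3 + 84*k^2 + 368*I*k^2 + 384*k + 552*I*k + 576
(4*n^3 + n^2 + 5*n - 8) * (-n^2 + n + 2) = -4*n^5 + 3*n^4 + 4*n^3 + 15*n^2 + 2*n - 16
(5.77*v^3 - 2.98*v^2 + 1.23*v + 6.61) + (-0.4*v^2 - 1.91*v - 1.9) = 5.77*v^3 - 3.38*v^2 - 0.68*v + 4.71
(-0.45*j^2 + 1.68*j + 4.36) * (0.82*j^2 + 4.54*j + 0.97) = -0.369*j^4 - 0.6654*j^3 + 10.7659*j^2 + 21.424*j + 4.2292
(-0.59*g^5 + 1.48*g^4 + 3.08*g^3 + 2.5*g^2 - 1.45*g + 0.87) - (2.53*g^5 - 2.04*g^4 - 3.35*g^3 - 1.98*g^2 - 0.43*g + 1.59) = -3.12*g^5 + 3.52*g^4 + 6.43*g^3 + 4.48*g^2 - 1.02*g - 0.72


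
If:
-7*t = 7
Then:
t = -1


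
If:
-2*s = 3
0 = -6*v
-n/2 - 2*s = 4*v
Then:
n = 6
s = -3/2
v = 0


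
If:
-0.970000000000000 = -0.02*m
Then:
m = 48.50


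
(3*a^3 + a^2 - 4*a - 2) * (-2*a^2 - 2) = -6*a^5 - 2*a^4 + 2*a^3 + 2*a^2 + 8*a + 4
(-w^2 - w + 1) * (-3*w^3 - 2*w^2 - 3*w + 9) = 3*w^5 + 5*w^4 + 2*w^3 - 8*w^2 - 12*w + 9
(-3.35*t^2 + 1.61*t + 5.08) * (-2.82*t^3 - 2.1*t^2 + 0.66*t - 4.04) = 9.447*t^5 + 2.4948*t^4 - 19.9176*t^3 + 3.9286*t^2 - 3.1516*t - 20.5232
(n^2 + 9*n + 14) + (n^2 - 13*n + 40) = 2*n^2 - 4*n + 54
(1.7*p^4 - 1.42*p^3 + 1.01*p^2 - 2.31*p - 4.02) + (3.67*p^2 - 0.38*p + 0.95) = 1.7*p^4 - 1.42*p^3 + 4.68*p^2 - 2.69*p - 3.07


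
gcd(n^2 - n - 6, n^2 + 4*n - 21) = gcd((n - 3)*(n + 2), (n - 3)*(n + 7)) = n - 3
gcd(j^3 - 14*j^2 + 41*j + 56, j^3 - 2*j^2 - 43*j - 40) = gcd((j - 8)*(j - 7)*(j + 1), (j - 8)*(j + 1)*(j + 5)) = j^2 - 7*j - 8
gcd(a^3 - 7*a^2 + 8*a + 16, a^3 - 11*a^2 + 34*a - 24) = a - 4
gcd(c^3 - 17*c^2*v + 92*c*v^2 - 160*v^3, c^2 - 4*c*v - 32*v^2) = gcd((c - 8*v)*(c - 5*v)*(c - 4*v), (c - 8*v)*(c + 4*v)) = -c + 8*v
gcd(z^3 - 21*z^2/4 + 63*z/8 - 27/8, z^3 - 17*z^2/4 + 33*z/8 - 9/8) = z^2 - 15*z/4 + 9/4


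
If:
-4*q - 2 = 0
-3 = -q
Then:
No Solution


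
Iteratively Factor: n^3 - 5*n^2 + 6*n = (n)*(n^2 - 5*n + 6) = n*(n - 3)*(n - 2)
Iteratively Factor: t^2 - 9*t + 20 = (t - 5)*(t - 4)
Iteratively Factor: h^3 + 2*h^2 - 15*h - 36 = (h - 4)*(h^2 + 6*h + 9) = (h - 4)*(h + 3)*(h + 3)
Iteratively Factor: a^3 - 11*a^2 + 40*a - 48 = (a - 3)*(a^2 - 8*a + 16) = (a - 4)*(a - 3)*(a - 4)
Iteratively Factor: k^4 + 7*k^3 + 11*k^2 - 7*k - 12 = (k + 3)*(k^3 + 4*k^2 - k - 4) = (k + 3)*(k + 4)*(k^2 - 1) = (k - 1)*(k + 3)*(k + 4)*(k + 1)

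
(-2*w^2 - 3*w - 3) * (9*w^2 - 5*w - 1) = -18*w^4 - 17*w^3 - 10*w^2 + 18*w + 3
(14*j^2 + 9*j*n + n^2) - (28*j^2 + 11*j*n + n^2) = -14*j^2 - 2*j*n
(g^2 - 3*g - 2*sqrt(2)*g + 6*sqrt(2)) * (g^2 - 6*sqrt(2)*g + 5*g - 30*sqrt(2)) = g^4 - 8*sqrt(2)*g^3 + 2*g^3 - 16*sqrt(2)*g^2 + 9*g^2 + 48*g + 120*sqrt(2)*g - 360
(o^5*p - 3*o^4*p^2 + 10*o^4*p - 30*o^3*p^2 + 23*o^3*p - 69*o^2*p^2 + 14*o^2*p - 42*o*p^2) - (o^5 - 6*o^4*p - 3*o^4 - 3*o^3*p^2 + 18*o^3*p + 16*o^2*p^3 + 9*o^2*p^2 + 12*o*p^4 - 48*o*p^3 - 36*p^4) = o^5*p - o^5 - 3*o^4*p^2 + 16*o^4*p + 3*o^4 - 27*o^3*p^2 + 5*o^3*p - 16*o^2*p^3 - 78*o^2*p^2 + 14*o^2*p - 12*o*p^4 + 48*o*p^3 - 42*o*p^2 + 36*p^4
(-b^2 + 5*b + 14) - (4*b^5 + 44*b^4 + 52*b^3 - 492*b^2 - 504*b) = -4*b^5 - 44*b^4 - 52*b^3 + 491*b^2 + 509*b + 14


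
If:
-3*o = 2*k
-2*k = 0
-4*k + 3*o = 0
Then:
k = 0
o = 0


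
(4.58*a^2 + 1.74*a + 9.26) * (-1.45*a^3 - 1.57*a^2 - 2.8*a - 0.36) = -6.641*a^5 - 9.7136*a^4 - 28.9828*a^3 - 21.059*a^2 - 26.5544*a - 3.3336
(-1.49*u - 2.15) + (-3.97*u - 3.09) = -5.46*u - 5.24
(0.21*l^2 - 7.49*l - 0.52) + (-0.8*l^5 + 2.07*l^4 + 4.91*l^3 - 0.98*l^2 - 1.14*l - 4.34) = -0.8*l^5 + 2.07*l^4 + 4.91*l^3 - 0.77*l^2 - 8.63*l - 4.86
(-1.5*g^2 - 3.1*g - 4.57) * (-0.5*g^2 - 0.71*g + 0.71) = 0.75*g^4 + 2.615*g^3 + 3.421*g^2 + 1.0437*g - 3.2447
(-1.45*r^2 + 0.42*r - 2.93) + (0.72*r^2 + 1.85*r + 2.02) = -0.73*r^2 + 2.27*r - 0.91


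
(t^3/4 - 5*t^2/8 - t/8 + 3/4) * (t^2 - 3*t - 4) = t^5/4 - 11*t^4/8 + 3*t^3/4 + 29*t^2/8 - 7*t/4 - 3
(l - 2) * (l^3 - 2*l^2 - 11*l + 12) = l^4 - 4*l^3 - 7*l^2 + 34*l - 24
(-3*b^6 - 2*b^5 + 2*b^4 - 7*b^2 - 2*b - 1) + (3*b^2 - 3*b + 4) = -3*b^6 - 2*b^5 + 2*b^4 - 4*b^2 - 5*b + 3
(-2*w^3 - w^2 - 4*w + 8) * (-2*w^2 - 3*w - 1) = 4*w^5 + 8*w^4 + 13*w^3 - 3*w^2 - 20*w - 8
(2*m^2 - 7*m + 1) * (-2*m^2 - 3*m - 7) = -4*m^4 + 8*m^3 + 5*m^2 + 46*m - 7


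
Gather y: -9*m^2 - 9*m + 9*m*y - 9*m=-9*m^2 + 9*m*y - 18*m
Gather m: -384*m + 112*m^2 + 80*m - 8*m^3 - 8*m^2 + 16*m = -8*m^3 + 104*m^2 - 288*m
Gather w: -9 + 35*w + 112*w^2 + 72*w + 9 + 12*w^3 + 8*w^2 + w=12*w^3 + 120*w^2 + 108*w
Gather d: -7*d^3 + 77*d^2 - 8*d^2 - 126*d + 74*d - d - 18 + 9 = -7*d^3 + 69*d^2 - 53*d - 9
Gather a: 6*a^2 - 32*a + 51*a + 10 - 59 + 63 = 6*a^2 + 19*a + 14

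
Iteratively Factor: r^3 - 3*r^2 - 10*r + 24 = (r + 3)*(r^2 - 6*r + 8) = (r - 2)*(r + 3)*(r - 4)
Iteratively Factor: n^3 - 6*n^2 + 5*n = (n - 5)*(n^2 - n) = (n - 5)*(n - 1)*(n)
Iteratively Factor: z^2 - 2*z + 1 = (z - 1)*(z - 1)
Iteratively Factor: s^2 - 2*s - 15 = (s + 3)*(s - 5)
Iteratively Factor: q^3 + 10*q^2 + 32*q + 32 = (q + 4)*(q^2 + 6*q + 8) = (q + 4)^2*(q + 2)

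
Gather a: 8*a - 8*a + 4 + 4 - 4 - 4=0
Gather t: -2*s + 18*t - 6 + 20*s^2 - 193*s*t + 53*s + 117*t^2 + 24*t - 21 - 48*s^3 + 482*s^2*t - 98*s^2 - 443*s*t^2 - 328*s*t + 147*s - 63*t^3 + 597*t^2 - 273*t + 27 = -48*s^3 - 78*s^2 + 198*s - 63*t^3 + t^2*(714 - 443*s) + t*(482*s^2 - 521*s - 231)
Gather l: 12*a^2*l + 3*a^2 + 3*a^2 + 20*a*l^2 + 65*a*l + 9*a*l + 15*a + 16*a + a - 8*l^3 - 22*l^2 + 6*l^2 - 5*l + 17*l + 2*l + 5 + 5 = 6*a^2 + 32*a - 8*l^3 + l^2*(20*a - 16) + l*(12*a^2 + 74*a + 14) + 10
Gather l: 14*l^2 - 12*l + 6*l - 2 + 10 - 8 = 14*l^2 - 6*l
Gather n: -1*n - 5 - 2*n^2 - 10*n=-2*n^2 - 11*n - 5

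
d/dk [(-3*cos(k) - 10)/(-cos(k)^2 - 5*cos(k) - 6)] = (3*cos(k)^2 + 20*cos(k) + 32)*sin(k)/((cos(k) + 2)^2*(cos(k) + 3)^2)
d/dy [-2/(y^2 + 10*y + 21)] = 4*(y + 5)/(y^2 + 10*y + 21)^2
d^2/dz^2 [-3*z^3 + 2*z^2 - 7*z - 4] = 4 - 18*z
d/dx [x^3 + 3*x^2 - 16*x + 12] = 3*x^2 + 6*x - 16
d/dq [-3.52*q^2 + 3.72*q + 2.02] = 3.72 - 7.04*q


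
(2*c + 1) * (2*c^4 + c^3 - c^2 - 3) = 4*c^5 + 4*c^4 - c^3 - c^2 - 6*c - 3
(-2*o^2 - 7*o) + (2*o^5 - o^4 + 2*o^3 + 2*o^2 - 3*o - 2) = 2*o^5 - o^4 + 2*o^3 - 10*o - 2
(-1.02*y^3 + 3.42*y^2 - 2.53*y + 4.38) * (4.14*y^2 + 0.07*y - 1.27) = -4.2228*y^5 + 14.0874*y^4 - 8.9394*y^3 + 13.6127*y^2 + 3.5197*y - 5.5626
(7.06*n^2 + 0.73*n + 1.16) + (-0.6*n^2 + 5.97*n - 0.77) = 6.46*n^2 + 6.7*n + 0.39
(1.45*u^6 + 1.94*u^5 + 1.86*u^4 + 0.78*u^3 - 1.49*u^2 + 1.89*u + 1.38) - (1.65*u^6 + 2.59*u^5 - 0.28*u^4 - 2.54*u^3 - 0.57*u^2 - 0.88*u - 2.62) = -0.2*u^6 - 0.65*u^5 + 2.14*u^4 + 3.32*u^3 - 0.92*u^2 + 2.77*u + 4.0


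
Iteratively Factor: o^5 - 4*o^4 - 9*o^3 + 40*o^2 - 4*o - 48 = (o + 3)*(o^4 - 7*o^3 + 12*o^2 + 4*o - 16) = (o + 1)*(o + 3)*(o^3 - 8*o^2 + 20*o - 16) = (o - 2)*(o + 1)*(o + 3)*(o^2 - 6*o + 8) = (o - 4)*(o - 2)*(o + 1)*(o + 3)*(o - 2)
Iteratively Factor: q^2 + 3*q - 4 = (q + 4)*(q - 1)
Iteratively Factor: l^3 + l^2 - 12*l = (l)*(l^2 + l - 12) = l*(l + 4)*(l - 3)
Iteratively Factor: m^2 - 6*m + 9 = (m - 3)*(m - 3)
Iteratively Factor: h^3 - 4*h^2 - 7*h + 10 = (h + 2)*(h^2 - 6*h + 5) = (h - 1)*(h + 2)*(h - 5)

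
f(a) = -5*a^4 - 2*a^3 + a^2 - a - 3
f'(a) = -20*a^3 - 6*a^2 + 2*a - 1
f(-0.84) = -2.76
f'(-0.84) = 4.94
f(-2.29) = -108.95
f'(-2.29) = 203.14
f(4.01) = -1412.74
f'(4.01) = -1379.08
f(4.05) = -1468.72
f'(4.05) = -1419.92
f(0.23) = -3.22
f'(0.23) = -1.10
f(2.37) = -184.13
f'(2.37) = -296.20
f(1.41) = -27.79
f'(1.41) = -66.17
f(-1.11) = -5.51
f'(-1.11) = 16.74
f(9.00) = -34194.00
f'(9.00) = -15049.00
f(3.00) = -456.00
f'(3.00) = -589.00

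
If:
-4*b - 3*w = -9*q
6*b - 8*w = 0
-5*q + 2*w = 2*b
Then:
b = 0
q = 0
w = 0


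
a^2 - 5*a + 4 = (a - 4)*(a - 1)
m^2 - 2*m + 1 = (m - 1)^2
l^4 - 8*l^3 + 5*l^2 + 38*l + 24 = (l - 6)*(l - 4)*(l + 1)^2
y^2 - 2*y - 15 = (y - 5)*(y + 3)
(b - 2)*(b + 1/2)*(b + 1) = b^3 - b^2/2 - 5*b/2 - 1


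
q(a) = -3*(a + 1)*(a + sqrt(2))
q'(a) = -6*a - 3*sqrt(2) - 3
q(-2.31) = -3.52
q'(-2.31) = 6.62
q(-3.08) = -10.39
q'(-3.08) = 11.24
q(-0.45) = -1.59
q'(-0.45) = -4.54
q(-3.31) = -13.14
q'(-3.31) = 12.62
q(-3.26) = -12.51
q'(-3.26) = 12.32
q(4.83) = -109.21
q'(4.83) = -36.22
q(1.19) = -17.11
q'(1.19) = -14.38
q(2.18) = -34.29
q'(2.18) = -20.32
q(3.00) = -52.97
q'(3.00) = -25.24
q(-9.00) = -182.06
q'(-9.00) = 46.76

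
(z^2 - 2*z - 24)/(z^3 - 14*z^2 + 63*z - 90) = (z + 4)/(z^2 - 8*z + 15)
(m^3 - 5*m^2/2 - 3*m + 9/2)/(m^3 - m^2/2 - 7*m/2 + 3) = (2*m^2 - 3*m - 9)/(2*m^2 + m - 6)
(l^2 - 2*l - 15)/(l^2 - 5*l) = (l + 3)/l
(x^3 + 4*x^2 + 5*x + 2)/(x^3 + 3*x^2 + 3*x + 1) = (x + 2)/(x + 1)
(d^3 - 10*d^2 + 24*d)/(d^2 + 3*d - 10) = d*(d^2 - 10*d + 24)/(d^2 + 3*d - 10)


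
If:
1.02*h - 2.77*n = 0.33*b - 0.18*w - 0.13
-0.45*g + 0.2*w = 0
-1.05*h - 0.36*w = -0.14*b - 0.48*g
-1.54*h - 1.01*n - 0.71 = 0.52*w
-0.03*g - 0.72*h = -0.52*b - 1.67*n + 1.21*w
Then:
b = -3.49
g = -0.40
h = -0.34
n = 0.28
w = -0.90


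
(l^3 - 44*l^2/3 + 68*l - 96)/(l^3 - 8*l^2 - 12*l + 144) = (l - 8/3)/(l + 4)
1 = 1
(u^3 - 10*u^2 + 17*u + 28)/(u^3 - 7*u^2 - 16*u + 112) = (u + 1)/(u + 4)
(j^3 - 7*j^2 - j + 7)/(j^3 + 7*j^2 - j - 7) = (j - 7)/(j + 7)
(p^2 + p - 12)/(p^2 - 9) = (p + 4)/(p + 3)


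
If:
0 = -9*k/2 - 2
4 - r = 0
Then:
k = -4/9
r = 4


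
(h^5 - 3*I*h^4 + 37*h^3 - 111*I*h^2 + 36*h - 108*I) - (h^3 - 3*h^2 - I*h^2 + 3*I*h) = h^5 - 3*I*h^4 + 36*h^3 + 3*h^2 - 110*I*h^2 + 36*h - 3*I*h - 108*I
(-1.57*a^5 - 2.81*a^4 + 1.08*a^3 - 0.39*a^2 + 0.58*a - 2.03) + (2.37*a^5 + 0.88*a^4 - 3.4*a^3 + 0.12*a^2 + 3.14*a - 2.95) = 0.8*a^5 - 1.93*a^4 - 2.32*a^3 - 0.27*a^2 + 3.72*a - 4.98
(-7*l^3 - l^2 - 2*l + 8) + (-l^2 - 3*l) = -7*l^3 - 2*l^2 - 5*l + 8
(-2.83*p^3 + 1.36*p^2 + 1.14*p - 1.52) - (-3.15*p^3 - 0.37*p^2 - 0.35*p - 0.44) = 0.32*p^3 + 1.73*p^2 + 1.49*p - 1.08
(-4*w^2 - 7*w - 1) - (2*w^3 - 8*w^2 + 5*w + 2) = -2*w^3 + 4*w^2 - 12*w - 3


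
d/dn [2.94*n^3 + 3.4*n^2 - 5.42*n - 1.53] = 8.82*n^2 + 6.8*n - 5.42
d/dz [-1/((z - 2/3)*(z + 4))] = 6*(3*z + 5)/((z + 4)^2*(3*z - 2)^2)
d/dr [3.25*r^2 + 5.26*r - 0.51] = 6.5*r + 5.26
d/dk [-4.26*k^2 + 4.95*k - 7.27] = 4.95 - 8.52*k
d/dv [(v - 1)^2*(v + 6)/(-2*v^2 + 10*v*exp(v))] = (v - 1)*(v*(-3*v - 11)*(v - 5*exp(v)) - (v - 1)*(v + 6)*(5*v*exp(v) - 2*v + 5*exp(v)))/(2*v^2*(v - 5*exp(v))^2)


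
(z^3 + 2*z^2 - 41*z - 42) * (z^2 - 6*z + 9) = z^5 - 4*z^4 - 44*z^3 + 222*z^2 - 117*z - 378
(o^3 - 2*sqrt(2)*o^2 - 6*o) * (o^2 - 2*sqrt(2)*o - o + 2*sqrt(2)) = o^5 - 4*sqrt(2)*o^4 - o^4 + 2*o^3 + 4*sqrt(2)*o^3 - 2*o^2 + 12*sqrt(2)*o^2 - 12*sqrt(2)*o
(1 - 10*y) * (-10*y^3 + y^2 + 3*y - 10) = 100*y^4 - 20*y^3 - 29*y^2 + 103*y - 10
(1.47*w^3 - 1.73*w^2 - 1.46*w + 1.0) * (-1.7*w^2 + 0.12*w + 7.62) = -2.499*w^5 + 3.1174*w^4 + 13.4758*w^3 - 15.0578*w^2 - 11.0052*w + 7.62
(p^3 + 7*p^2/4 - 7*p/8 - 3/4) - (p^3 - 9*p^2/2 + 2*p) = 25*p^2/4 - 23*p/8 - 3/4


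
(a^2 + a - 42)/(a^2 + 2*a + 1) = (a^2 + a - 42)/(a^2 + 2*a + 1)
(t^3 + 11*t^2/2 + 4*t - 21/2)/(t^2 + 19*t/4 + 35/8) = 4*(t^2 + 2*t - 3)/(4*t + 5)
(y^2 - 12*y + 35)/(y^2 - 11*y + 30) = (y - 7)/(y - 6)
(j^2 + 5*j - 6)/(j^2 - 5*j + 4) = (j + 6)/(j - 4)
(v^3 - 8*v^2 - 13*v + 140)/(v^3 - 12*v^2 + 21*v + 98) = (v^2 - v - 20)/(v^2 - 5*v - 14)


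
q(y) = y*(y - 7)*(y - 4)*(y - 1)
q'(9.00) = 674.00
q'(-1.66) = -274.98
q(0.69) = -4.47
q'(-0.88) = -127.24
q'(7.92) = 318.78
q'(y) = y*(y - 7)*(y - 4) + y*(y - 7)*(y - 1) + y*(y - 4)*(y - 1) + (y - 7)*(y - 4)*(y - 1)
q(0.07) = -1.77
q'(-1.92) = -338.78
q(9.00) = 720.00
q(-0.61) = 34.45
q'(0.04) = -24.94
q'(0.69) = 9.99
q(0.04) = -1.06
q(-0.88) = 63.62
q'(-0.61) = -89.88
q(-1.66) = 216.43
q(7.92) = 197.65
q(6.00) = -60.00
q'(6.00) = 8.00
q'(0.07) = -22.72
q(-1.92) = 296.05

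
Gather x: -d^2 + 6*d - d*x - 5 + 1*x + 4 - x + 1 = -d^2 - d*x + 6*d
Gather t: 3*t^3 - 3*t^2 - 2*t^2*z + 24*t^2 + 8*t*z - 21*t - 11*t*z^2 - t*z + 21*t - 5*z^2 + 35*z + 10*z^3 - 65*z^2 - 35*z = 3*t^3 + t^2*(21 - 2*z) + t*(-11*z^2 + 7*z) + 10*z^3 - 70*z^2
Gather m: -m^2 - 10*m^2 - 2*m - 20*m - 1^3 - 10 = -11*m^2 - 22*m - 11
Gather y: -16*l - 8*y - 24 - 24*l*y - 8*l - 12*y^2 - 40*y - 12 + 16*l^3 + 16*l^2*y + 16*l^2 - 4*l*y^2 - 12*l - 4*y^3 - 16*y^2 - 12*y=16*l^3 + 16*l^2 - 36*l - 4*y^3 + y^2*(-4*l - 28) + y*(16*l^2 - 24*l - 60) - 36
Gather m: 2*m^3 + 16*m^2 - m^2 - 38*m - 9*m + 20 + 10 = 2*m^3 + 15*m^2 - 47*m + 30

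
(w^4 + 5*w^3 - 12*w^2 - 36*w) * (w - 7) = w^5 - 2*w^4 - 47*w^3 + 48*w^2 + 252*w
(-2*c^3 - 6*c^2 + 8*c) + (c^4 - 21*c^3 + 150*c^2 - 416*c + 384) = c^4 - 23*c^3 + 144*c^2 - 408*c + 384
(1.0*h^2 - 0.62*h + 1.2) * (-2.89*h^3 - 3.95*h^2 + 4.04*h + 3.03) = -2.89*h^5 - 2.1582*h^4 + 3.021*h^3 - 4.2148*h^2 + 2.9694*h + 3.636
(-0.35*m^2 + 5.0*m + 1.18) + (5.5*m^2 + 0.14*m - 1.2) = 5.15*m^2 + 5.14*m - 0.02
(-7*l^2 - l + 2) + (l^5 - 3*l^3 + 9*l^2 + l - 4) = l^5 - 3*l^3 + 2*l^2 - 2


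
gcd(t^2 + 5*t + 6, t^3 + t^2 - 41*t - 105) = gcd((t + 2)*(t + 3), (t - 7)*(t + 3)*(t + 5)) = t + 3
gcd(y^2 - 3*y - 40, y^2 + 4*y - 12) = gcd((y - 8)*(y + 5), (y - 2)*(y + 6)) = 1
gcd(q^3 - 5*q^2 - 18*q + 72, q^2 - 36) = q - 6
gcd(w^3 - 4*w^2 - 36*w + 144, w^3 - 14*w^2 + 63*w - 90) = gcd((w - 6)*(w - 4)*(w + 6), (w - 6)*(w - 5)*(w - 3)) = w - 6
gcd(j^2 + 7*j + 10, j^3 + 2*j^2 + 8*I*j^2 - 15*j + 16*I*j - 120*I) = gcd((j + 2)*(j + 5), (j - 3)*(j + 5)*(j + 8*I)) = j + 5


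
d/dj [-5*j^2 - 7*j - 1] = -10*j - 7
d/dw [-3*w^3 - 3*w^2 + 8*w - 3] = -9*w^2 - 6*w + 8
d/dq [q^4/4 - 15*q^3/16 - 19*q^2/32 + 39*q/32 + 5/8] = q^3 - 45*q^2/16 - 19*q/16 + 39/32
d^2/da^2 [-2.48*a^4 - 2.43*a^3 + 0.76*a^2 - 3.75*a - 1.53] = -29.76*a^2 - 14.58*a + 1.52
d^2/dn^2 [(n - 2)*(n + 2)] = 2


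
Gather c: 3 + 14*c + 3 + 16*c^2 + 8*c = 16*c^2 + 22*c + 6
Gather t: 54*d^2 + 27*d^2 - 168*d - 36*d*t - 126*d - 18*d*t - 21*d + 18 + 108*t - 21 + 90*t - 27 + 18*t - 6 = 81*d^2 - 315*d + t*(216 - 54*d) - 36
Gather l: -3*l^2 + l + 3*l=-3*l^2 + 4*l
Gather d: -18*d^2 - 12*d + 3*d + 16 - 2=-18*d^2 - 9*d + 14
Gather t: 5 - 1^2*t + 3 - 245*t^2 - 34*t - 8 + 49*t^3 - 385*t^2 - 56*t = 49*t^3 - 630*t^2 - 91*t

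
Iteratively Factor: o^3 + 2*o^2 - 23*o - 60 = (o - 5)*(o^2 + 7*o + 12) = (o - 5)*(o + 4)*(o + 3)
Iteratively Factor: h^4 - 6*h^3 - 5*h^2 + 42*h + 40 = (h + 1)*(h^3 - 7*h^2 + 2*h + 40) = (h + 1)*(h + 2)*(h^2 - 9*h + 20) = (h - 4)*(h + 1)*(h + 2)*(h - 5)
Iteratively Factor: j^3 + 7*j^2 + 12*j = (j)*(j^2 + 7*j + 12) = j*(j + 3)*(j + 4)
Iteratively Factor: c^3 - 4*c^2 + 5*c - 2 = (c - 1)*(c^2 - 3*c + 2) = (c - 2)*(c - 1)*(c - 1)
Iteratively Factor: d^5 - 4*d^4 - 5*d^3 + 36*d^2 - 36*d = (d - 2)*(d^4 - 2*d^3 - 9*d^2 + 18*d) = d*(d - 2)*(d^3 - 2*d^2 - 9*d + 18) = d*(d - 2)*(d + 3)*(d^2 - 5*d + 6) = d*(d - 3)*(d - 2)*(d + 3)*(d - 2)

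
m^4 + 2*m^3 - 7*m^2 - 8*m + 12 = (m - 2)*(m - 1)*(m + 2)*(m + 3)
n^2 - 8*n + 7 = (n - 7)*(n - 1)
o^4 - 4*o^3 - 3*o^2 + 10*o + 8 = (o - 4)*(o - 2)*(o + 1)^2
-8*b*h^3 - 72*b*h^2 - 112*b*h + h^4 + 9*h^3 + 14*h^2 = h*(-8*b + h)*(h + 2)*(h + 7)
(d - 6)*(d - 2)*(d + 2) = d^3 - 6*d^2 - 4*d + 24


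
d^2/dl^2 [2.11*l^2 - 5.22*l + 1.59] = 4.22000000000000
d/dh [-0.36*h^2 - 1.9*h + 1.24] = -0.72*h - 1.9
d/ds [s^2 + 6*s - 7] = 2*s + 6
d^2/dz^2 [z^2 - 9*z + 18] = 2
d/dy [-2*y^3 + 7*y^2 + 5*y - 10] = -6*y^2 + 14*y + 5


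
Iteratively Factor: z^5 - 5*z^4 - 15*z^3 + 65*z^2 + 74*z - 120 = (z + 3)*(z^4 - 8*z^3 + 9*z^2 + 38*z - 40) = (z - 1)*(z + 3)*(z^3 - 7*z^2 + 2*z + 40) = (z - 5)*(z - 1)*(z + 3)*(z^2 - 2*z - 8) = (z - 5)*(z - 4)*(z - 1)*(z + 3)*(z + 2)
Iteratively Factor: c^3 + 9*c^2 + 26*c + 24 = (c + 3)*(c^2 + 6*c + 8) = (c + 2)*(c + 3)*(c + 4)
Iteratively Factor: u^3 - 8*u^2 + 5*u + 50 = (u - 5)*(u^2 - 3*u - 10) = (u - 5)^2*(u + 2)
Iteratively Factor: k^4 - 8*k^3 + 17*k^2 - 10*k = (k - 2)*(k^3 - 6*k^2 + 5*k) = k*(k - 2)*(k^2 - 6*k + 5) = k*(k - 5)*(k - 2)*(k - 1)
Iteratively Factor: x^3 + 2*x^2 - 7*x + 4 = (x + 4)*(x^2 - 2*x + 1) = (x - 1)*(x + 4)*(x - 1)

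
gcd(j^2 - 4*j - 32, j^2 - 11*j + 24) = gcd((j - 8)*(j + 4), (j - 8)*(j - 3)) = j - 8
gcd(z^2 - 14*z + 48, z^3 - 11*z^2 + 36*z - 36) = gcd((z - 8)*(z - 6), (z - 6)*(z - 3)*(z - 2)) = z - 6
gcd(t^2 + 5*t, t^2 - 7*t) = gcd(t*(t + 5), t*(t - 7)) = t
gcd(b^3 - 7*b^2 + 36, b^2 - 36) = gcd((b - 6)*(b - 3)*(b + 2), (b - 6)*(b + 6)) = b - 6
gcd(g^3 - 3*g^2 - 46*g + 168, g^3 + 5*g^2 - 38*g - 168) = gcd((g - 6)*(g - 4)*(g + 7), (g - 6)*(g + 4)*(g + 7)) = g^2 + g - 42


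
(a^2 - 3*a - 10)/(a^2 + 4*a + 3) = (a^2 - 3*a - 10)/(a^2 + 4*a + 3)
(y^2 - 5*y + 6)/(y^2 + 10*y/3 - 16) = 3*(y^2 - 5*y + 6)/(3*y^2 + 10*y - 48)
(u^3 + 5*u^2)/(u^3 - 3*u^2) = (u + 5)/(u - 3)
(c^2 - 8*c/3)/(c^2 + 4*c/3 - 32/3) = c/(c + 4)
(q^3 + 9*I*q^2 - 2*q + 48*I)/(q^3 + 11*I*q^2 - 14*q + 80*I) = (q + 3*I)/(q + 5*I)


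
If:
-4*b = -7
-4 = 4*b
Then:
No Solution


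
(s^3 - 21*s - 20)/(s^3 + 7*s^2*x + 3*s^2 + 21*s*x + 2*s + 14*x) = (s^2 - s - 20)/(s^2 + 7*s*x + 2*s + 14*x)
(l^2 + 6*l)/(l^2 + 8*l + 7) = l*(l + 6)/(l^2 + 8*l + 7)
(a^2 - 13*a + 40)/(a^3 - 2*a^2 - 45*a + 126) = (a^2 - 13*a + 40)/(a^3 - 2*a^2 - 45*a + 126)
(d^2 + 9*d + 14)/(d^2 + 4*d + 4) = (d + 7)/(d + 2)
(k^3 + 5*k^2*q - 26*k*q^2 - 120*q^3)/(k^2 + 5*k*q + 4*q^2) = (k^2 + k*q - 30*q^2)/(k + q)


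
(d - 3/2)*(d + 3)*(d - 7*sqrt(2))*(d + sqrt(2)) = d^4 - 6*sqrt(2)*d^3 + 3*d^3/2 - 37*d^2/2 - 9*sqrt(2)*d^2 - 21*d + 27*sqrt(2)*d + 63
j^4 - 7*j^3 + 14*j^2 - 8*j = j*(j - 4)*(j - 2)*(j - 1)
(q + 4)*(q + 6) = q^2 + 10*q + 24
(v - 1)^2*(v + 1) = v^3 - v^2 - v + 1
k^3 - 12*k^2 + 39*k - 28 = (k - 7)*(k - 4)*(k - 1)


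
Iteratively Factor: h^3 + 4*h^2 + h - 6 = (h + 2)*(h^2 + 2*h - 3) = (h + 2)*(h + 3)*(h - 1)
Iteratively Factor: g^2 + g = (g + 1)*(g)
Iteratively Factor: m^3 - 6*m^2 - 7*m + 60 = (m - 4)*(m^2 - 2*m - 15) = (m - 5)*(m - 4)*(m + 3)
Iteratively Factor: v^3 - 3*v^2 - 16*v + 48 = (v - 3)*(v^2 - 16) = (v - 3)*(v + 4)*(v - 4)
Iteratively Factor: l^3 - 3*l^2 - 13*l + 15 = (l - 1)*(l^2 - 2*l - 15) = (l - 5)*(l - 1)*(l + 3)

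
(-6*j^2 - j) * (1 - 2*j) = 12*j^3 - 4*j^2 - j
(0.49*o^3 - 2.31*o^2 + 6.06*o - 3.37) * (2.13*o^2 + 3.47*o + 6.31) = 1.0437*o^5 - 3.22*o^4 + 7.984*o^3 - 0.726000000000003*o^2 + 26.5447*o - 21.2647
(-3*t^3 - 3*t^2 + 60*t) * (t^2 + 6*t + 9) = -3*t^5 - 21*t^4 + 15*t^3 + 333*t^2 + 540*t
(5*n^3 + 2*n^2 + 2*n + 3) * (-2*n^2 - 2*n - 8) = -10*n^5 - 14*n^4 - 48*n^3 - 26*n^2 - 22*n - 24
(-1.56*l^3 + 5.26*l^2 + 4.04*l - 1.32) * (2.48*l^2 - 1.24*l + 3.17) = -3.8688*l^5 + 14.9792*l^4 - 1.4484*l^3 + 8.391*l^2 + 14.4436*l - 4.1844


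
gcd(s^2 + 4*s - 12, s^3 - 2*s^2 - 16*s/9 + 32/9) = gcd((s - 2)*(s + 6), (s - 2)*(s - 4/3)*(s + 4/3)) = s - 2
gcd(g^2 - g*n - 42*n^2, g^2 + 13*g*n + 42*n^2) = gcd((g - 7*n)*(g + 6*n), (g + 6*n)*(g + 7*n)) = g + 6*n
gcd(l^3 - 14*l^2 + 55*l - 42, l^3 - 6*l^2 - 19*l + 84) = l - 7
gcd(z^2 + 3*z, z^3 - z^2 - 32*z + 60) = 1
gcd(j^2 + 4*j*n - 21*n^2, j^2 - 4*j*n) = 1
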